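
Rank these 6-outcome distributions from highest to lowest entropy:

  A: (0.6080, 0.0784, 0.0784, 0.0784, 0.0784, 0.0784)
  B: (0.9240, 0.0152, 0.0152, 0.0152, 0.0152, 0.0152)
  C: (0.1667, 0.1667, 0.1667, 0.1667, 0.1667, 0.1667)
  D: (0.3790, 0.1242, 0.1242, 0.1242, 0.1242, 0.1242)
C > D > A > B

Key insight: Entropy is maximized by uniform distributions and minimized by concentrated distributions.

Entropies:
  H(A) = 1.8763 bits
  H(B) = 0.5644 bits
  H(C) = 2.5850 bits
  H(D) = 2.3993 bits

Ranking: C > D > A > B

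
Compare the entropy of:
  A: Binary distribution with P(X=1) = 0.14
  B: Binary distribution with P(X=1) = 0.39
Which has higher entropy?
B

For binary distributions, entropy is maximized at p=0.5 and decreases as p moves toward 0 or 1.

H(A) = H(0.14) = 0.5842 bits
H(B) = H(0.39) = 0.9648 bits

Distribution B (p=0.39) is closer to uniform (p=0.5), so it has higher entropy.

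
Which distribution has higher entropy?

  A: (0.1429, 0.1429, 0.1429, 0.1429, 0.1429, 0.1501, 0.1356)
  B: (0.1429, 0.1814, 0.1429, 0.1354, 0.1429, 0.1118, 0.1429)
A

Both distributions are close to uniform, making this a harder comparison.

H(A) = 2.8068 bits
H(B) = 2.7949 bits

The distribution closer to uniform has higher entropy.
Answer: A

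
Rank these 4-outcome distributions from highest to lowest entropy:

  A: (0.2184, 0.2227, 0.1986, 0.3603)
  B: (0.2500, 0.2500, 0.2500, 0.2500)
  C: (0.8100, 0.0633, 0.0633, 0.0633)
B > A > C

Key insight: Entropy is maximized by uniform distributions and minimized by concentrated distributions.

- Uniform distributions have maximum entropy log₂(4) = 2.0000 bits
- The more "peaked" or concentrated a distribution, the lower its entropy

Entropies:
  H(A) = 1.9557 bits
  H(B) = 2.0000 bits
  H(C) = 1.0026 bits

Ranking: B > A > C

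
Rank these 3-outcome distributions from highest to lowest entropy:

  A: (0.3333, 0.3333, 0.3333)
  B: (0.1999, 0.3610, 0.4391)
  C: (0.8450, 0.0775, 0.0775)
A > B > C

Key insight: Entropy is maximized by uniform distributions and minimized by concentrated distributions.

- Uniform distributions have maximum entropy log₂(3) = 1.5850 bits
- The more "peaked" or concentrated a distribution, the lower its entropy

Entropies:
  H(A) = 1.5850 bits
  H(B) = 1.5163 bits
  H(C) = 0.7772 bits

Ranking: A > B > C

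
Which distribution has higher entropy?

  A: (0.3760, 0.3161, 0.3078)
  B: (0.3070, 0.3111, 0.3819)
A

Both distributions are close to uniform, making this a harder comparison.

H(A) = 1.5791 bits
H(B) = 1.5774 bits

The distribution closer to uniform has higher entropy.
Answer: A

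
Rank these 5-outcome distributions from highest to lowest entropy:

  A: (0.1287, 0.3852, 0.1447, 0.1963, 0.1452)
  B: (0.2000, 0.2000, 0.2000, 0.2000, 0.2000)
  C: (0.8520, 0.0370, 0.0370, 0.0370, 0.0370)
B > A > C

Key insight: Entropy is maximized by uniform distributions and minimized by concentrated distributions.

- Uniform distributions have maximum entropy log₂(5) = 2.3219 bits
- The more "peaked" or concentrated a distribution, the lower its entropy

Entropies:
  H(A) = 2.1796 bits
  H(B) = 2.3219 bits
  H(C) = 0.9008 bits

Ranking: B > A > C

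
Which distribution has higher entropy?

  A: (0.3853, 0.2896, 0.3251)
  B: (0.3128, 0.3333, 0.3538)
B

Both distributions are close to uniform, making this a harder comparison.

H(A) = 1.5749 bits
H(B) = 1.5831 bits

The distribution closer to uniform has higher entropy.
Answer: B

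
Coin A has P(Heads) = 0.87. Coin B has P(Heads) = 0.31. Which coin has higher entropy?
B

For binary distributions, entropy is maximized at p=0.5 and decreases as p moves toward 0 or 1.

H(A) = H(0.87) = 0.5574 bits
H(B) = H(0.31) = 0.8932 bits

Distribution B (p=0.31) is closer to uniform (p=0.5), so it has higher entropy.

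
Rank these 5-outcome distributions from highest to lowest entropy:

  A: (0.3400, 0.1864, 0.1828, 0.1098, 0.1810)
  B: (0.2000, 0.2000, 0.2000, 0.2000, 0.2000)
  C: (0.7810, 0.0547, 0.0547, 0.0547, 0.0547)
B > A > C

Key insight: Entropy is maximized by uniform distributions and minimized by concentrated distributions.

- Uniform distributions have maximum entropy log₂(5) = 2.3219 bits
- The more "peaked" or concentrated a distribution, the lower its entropy

Entropies:
  H(A) = 2.2254 bits
  H(B) = 2.3219 bits
  H(C) = 1.1963 bits

Ranking: B > A > C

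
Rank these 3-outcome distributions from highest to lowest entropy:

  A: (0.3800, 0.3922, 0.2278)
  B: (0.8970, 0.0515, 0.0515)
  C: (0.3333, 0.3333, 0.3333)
C > A > B

Key insight: Entropy is maximized by uniform distributions and minimized by concentrated distributions.

- Uniform distributions have maximum entropy log₂(3) = 1.5850 bits
- The more "peaked" or concentrated a distribution, the lower its entropy

Entropies:
  H(A) = 1.5462 bits
  H(B) = 0.5814 bits
  H(C) = 1.5850 bits

Ranking: C > A > B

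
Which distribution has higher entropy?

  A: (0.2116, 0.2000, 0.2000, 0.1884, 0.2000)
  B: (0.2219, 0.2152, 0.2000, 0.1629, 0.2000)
A

Both distributions are close to uniform, making this a harder comparison.

H(A) = 2.3210 bits
H(B) = 2.3141 bits

The distribution closer to uniform has higher entropy.
Answer: A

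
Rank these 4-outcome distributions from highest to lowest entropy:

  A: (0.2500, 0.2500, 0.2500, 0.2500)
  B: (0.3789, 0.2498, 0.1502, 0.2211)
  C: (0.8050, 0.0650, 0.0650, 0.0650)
A > B > C

Key insight: Entropy is maximized by uniform distributions and minimized by concentrated distributions.

- Uniform distributions have maximum entropy log₂(4) = 2.0000 bits
- The more "peaked" or concentrated a distribution, the lower its entropy

Entropies:
  H(A) = 2.0000 bits
  H(B) = 1.9225 bits
  H(C) = 1.0209 bits

Ranking: A > B > C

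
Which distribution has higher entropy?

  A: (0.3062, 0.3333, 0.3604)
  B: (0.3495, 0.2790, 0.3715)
A

Both distributions are close to uniform, making this a harder comparison.

H(A) = 1.5818 bits
H(B) = 1.5746 bits

The distribution closer to uniform has higher entropy.
Answer: A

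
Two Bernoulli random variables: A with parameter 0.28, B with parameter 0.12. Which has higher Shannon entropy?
A

For binary distributions, entropy is maximized at p=0.5 and decreases as p moves toward 0 or 1.

H(A) = H(0.28) = 0.8555 bits
H(B) = H(0.12) = 0.5294 bits

Distribution A (p=0.28) is closer to uniform (p=0.5), so it has higher entropy.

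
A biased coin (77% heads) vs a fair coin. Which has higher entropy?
Fair coin

The fair coin is uniform (p=0.5), maximizing binary entropy at 1 bit. The biased coin has H(0.77) ≈ 0.778 bits — its outcome is more predictable, so its entropy is lower.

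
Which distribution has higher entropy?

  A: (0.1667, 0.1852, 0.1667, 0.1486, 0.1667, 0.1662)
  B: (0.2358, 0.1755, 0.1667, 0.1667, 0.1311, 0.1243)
A

Both distributions are close to uniform, making this a harder comparison.

H(A) = 2.5821 bits
H(B) = 2.5519 bits

The distribution closer to uniform has higher entropy.
Answer: A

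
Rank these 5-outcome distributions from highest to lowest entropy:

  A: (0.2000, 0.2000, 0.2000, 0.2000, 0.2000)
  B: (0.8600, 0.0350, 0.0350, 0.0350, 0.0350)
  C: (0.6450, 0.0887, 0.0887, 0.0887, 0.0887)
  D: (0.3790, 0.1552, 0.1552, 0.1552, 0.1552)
A > D > C > B

Key insight: Entropy is maximized by uniform distributions and minimized by concentrated distributions.

Entropies:
  H(A) = 2.3219 bits
  H(B) = 0.8642 bits
  H(C) = 1.6485 bits
  H(D) = 2.1993 bits

Ranking: A > D > C > B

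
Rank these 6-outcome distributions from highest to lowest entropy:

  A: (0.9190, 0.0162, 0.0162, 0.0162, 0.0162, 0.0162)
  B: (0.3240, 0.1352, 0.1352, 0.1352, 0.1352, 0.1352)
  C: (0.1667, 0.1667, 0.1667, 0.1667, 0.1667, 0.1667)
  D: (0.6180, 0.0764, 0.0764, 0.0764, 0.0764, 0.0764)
C > B > D > A

Key insight: Entropy is maximized by uniform distributions and minimized by concentrated distributions.

Entropies:
  H(A) = 0.5938 bits
  H(B) = 2.4783 bits
  H(C) = 2.5850 bits
  H(D) = 1.8464 bits

Ranking: C > B > D > A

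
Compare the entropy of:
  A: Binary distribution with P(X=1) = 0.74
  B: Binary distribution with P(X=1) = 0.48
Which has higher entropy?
B

For binary distributions, entropy is maximized at p=0.5 and decreases as p moves toward 0 or 1.

H(A) = H(0.74) = 0.8267 bits
H(B) = H(0.48) = 0.9988 bits

Distribution B (p=0.48) is closer to uniform (p=0.5), so it has higher entropy.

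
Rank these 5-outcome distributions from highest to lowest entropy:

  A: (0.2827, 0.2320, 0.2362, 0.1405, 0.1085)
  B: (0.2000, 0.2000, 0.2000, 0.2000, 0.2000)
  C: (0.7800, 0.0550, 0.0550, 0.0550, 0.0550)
B > A > C

Key insight: Entropy is maximized by uniform distributions and minimized by concentrated distributions.

- Uniform distributions have maximum entropy log₂(5) = 2.3219 bits
- The more "peaked" or concentrated a distribution, the lower its entropy

Entropies:
  H(A) = 2.2416 bits
  H(B) = 2.3219 bits
  H(C) = 1.2002 bits

Ranking: B > A > C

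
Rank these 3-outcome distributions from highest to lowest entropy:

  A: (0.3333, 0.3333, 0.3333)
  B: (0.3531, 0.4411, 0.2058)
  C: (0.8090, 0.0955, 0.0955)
A > B > C

Key insight: Entropy is maximized by uniform distributions and minimized by concentrated distributions.

- Uniform distributions have maximum entropy log₂(3) = 1.5850 bits
- The more "peaked" or concentrated a distribution, the lower its entropy

Entropies:
  H(A) = 1.5850 bits
  H(B) = 1.5205 bits
  H(C) = 0.8946 bits

Ranking: A > B > C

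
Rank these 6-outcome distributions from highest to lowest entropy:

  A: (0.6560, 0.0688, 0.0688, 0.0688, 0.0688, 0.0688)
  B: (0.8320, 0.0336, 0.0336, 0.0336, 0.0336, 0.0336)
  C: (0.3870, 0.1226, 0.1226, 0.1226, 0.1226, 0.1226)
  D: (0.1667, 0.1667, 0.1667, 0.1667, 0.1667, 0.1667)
D > C > A > B

Key insight: Entropy is maximized by uniform distributions and minimized by concentrated distributions.

Entropies:
  H(A) = 1.7273 bits
  H(B) = 1.0432 bits
  H(C) = 2.3862 bits
  H(D) = 2.5850 bits

Ranking: D > C > A > B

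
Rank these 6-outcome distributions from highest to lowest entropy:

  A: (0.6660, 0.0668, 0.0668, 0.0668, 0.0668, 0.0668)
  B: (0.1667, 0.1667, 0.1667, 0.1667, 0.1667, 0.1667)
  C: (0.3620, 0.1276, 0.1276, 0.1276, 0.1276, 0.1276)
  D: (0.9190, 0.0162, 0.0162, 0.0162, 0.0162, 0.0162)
B > C > A > D

Key insight: Entropy is maximized by uniform distributions and minimized by concentrated distributions.

Entropies:
  H(A) = 1.6945 bits
  H(B) = 2.5850 bits
  H(C) = 2.4257 bits
  H(D) = 0.5938 bits

Ranking: B > C > A > D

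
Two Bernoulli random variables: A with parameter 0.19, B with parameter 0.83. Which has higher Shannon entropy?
A

For binary distributions, entropy is maximized at p=0.5 and decreases as p moves toward 0 or 1.

H(A) = H(0.19) = 0.7015 bits
H(B) = H(0.83) = 0.6577 bits

Distribution A (p=0.19) is closer to uniform (p=0.5), so it has higher entropy.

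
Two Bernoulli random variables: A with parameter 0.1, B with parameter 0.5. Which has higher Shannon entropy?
B

For binary distributions, entropy is maximized at p=0.5 and decreases as p moves toward 0 or 1.

H(A) = H(0.1) = 0.4690 bits
H(B) = H(0.5) = 1.0000 bits

Distribution B (p=0.5) is closer to uniform (p=0.5), so it has higher entropy.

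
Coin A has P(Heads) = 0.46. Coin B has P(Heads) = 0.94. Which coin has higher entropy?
A

For binary distributions, entropy is maximized at p=0.5 and decreases as p moves toward 0 or 1.

H(A) = H(0.46) = 0.9954 bits
H(B) = H(0.94) = 0.3274 bits

Distribution A (p=0.46) is closer to uniform (p=0.5), so it has higher entropy.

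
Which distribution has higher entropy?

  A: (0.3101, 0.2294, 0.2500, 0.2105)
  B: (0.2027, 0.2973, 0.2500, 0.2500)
B

Both distributions are close to uniform, making this a harder comparison.

H(A) = 1.9843 bits
H(B) = 1.9870 bits

The distribution closer to uniform has higher entropy.
Answer: B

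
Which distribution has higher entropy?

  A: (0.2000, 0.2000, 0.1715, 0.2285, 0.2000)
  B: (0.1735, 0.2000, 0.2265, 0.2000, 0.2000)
B

Both distributions are close to uniform, making this a harder comparison.

H(A) = 2.3161 bits
H(B) = 2.3169 bits

The distribution closer to uniform has higher entropy.
Answer: B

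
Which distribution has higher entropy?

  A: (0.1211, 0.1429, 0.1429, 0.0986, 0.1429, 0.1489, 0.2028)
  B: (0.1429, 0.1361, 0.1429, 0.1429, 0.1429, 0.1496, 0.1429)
B

Both distributions are close to uniform, making this a harder comparison.

H(A) = 2.7775 bits
H(B) = 2.8069 bits

The distribution closer to uniform has higher entropy.
Answer: B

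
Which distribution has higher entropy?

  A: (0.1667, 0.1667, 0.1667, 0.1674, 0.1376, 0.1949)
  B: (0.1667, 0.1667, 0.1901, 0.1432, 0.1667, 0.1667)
B

Both distributions are close to uniform, making this a harder comparison.

H(A) = 2.5778 bits
H(B) = 2.5802 bits

The distribution closer to uniform has higher entropy.
Answer: B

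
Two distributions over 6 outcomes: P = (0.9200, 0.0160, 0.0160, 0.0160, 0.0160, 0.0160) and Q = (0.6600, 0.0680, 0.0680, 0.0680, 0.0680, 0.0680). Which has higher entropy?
Q

P is highly concentrated on one outcome (92%), making it nearly deterministic. Q spreads its mass more evenly (max 66%). The more spread-out distribution has higher entropy: H(P) ≈ 0.588 bits, H(Q) ≈ 1.714 bits.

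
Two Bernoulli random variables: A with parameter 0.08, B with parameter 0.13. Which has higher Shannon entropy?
B

For binary distributions, entropy is maximized at p=0.5 and decreases as p moves toward 0 or 1.

H(A) = H(0.08) = 0.4022 bits
H(B) = H(0.13) = 0.5574 bits

Distribution B (p=0.13) is closer to uniform (p=0.5), so it has higher entropy.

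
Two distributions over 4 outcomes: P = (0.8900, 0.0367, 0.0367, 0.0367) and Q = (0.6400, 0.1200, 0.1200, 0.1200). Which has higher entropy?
Q

P is highly concentrated on one outcome (89%), making it nearly deterministic. Q spreads its mass more evenly (max 64%). The more spread-out distribution has higher entropy: H(P) ≈ 0.674 bits, H(Q) ≈ 1.513 bits.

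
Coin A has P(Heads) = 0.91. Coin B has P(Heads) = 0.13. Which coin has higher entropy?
B

For binary distributions, entropy is maximized at p=0.5 and decreases as p moves toward 0 or 1.

H(A) = H(0.91) = 0.4365 bits
H(B) = H(0.13) = 0.5574 bits

Distribution B (p=0.13) is closer to uniform (p=0.5), so it has higher entropy.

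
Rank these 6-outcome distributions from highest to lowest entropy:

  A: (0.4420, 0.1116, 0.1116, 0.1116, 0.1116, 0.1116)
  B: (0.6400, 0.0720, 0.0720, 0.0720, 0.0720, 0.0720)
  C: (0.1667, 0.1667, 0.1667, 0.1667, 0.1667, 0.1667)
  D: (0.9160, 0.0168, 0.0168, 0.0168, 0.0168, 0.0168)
C > A > B > D

Key insight: Entropy is maximized by uniform distributions and minimized by concentrated distributions.

Entropies:
  H(A) = 2.2859 bits
  H(B) = 1.7786 bits
  H(C) = 2.5850 bits
  H(D) = 0.6112 bits

Ranking: C > A > B > D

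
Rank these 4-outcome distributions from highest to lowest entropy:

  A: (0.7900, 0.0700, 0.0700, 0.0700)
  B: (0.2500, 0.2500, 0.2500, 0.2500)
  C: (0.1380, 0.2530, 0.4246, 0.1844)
B > C > A

Key insight: Entropy is maximized by uniform distributions and minimized by concentrated distributions.

- Uniform distributions have maximum entropy log₂(4) = 2.0000 bits
- The more "peaked" or concentrated a distribution, the lower its entropy

Entropies:
  H(A) = 1.0743 bits
  H(B) = 2.0000 bits
  H(C) = 1.8704 bits

Ranking: B > C > A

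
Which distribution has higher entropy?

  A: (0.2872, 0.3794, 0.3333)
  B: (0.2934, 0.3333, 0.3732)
B

Both distributions are close to uniform, making this a harder comparison.

H(A) = 1.5757 bits
H(B) = 1.5781 bits

The distribution closer to uniform has higher entropy.
Answer: B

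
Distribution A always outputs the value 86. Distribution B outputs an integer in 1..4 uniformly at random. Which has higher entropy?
B

A is deterministic, so H(A) = 0. B is uniform over 4 outcomes, so H(B) = log₂(4) = 2.000 bits. Any distribution with genuine randomness has higher entropy than a deterministic one.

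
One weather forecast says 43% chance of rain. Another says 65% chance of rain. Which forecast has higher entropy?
43% forecast

Treat each forecast as a Bernoulli distribution. Binary entropy is maximized at p=0.5 and falls off symmetrically toward 0 or 1. The 43% forecast is closer to 50%, so it is more uncertain. H(43%) ≈ 0.986 bits, H(65%) ≈ 0.934 bits.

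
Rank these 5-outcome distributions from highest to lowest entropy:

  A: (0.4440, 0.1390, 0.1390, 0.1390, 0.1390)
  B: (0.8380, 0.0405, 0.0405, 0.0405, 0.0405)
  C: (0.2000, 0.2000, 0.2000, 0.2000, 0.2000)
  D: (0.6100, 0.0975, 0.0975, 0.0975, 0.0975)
C > A > D > B

Key insight: Entropy is maximized by uniform distributions and minimized by concentrated distributions.

Entropies:
  H(A) = 2.1029 bits
  H(B) = 0.9631 bits
  H(C) = 2.3219 bits
  H(D) = 1.7448 bits

Ranking: C > A > D > B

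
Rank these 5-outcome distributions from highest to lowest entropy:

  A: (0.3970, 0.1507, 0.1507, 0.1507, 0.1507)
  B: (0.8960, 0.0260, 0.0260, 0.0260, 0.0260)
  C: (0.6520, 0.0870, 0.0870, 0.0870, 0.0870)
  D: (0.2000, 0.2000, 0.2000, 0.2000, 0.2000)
D > A > C > B

Key insight: Entropy is maximized by uniform distributions and minimized by concentrated distributions.

Entropies:
  H(A) = 2.1752 bits
  H(B) = 0.6895 bits
  H(C) = 1.6283 bits
  H(D) = 2.3219 bits

Ranking: D > A > C > B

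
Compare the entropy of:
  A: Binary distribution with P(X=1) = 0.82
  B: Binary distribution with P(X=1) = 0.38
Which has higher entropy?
B

For binary distributions, entropy is maximized at p=0.5 and decreases as p moves toward 0 or 1.

H(A) = H(0.82) = 0.6801 bits
H(B) = H(0.38) = 0.9580 bits

Distribution B (p=0.38) is closer to uniform (p=0.5), so it has higher entropy.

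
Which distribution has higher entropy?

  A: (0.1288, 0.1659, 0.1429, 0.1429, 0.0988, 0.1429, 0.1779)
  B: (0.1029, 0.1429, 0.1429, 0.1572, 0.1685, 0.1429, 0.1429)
B

Both distributions are close to uniform, making this a harder comparison.

H(A) = 2.7870 bits
H(B) = 2.7943 bits

The distribution closer to uniform has higher entropy.
Answer: B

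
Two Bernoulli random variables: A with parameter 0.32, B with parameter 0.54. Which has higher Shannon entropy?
B

For binary distributions, entropy is maximized at p=0.5 and decreases as p moves toward 0 or 1.

H(A) = H(0.32) = 0.9044 bits
H(B) = H(0.54) = 0.9954 bits

Distribution B (p=0.54) is closer to uniform (p=0.5), so it has higher entropy.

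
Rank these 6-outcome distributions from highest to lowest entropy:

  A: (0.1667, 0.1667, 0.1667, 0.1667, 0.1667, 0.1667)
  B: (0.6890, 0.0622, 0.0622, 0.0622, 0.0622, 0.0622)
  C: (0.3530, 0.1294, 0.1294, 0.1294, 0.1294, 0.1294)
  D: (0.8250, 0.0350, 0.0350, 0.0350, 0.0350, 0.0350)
A > C > B > D

Key insight: Entropy is maximized by uniform distributions and minimized by concentrated distributions.

Entropies:
  H(A) = 2.5850 bits
  H(B) = 1.6164 bits
  H(C) = 2.4390 bits
  H(D) = 1.0754 bits

Ranking: A > C > B > D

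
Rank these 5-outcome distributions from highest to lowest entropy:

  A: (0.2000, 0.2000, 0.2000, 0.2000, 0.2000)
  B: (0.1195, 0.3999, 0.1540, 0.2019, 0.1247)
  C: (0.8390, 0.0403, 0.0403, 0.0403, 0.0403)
A > B > C

Key insight: Entropy is maximized by uniform distributions and minimized by concentrated distributions.

- Uniform distributions have maximum entropy log₂(5) = 2.3219 bits
- The more "peaked" or concentrated a distribution, the lower its entropy

Entropies:
  H(A) = 2.3219 bits
  H(B) = 2.1512 bits
  H(C) = 0.9587 bits

Ranking: A > B > C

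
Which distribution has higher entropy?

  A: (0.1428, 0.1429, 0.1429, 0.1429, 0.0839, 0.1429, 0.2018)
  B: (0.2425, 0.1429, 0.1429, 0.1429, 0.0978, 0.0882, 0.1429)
A

Both distributions are close to uniform, making this a harder comparison.

H(A) = 2.7712 bits
H(B) = 2.7370 bits

The distribution closer to uniform has higher entropy.
Answer: A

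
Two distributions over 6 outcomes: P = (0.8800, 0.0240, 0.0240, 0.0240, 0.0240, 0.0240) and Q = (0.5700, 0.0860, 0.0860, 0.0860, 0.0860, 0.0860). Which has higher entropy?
Q

P is highly concentrated on one outcome (88%), making it nearly deterministic. Q spreads its mass more evenly (max 57%). The more spread-out distribution has higher entropy: H(P) ≈ 0.808 bits, H(Q) ≈ 1.984 bits.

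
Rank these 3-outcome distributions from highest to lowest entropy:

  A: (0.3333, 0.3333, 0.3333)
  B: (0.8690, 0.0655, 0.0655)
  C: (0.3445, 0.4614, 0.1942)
A > C > B

Key insight: Entropy is maximized by uniform distributions and minimized by concentrated distributions.

- Uniform distributions have maximum entropy log₂(3) = 1.5850 bits
- The more "peaked" or concentrated a distribution, the lower its entropy

Entropies:
  H(A) = 1.5850 bits
  H(B) = 0.6912 bits
  H(C) = 1.5037 bits

Ranking: A > C > B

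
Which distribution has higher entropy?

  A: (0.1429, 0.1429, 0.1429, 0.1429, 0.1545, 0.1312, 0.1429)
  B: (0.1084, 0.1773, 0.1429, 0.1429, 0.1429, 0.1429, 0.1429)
A

Both distributions are close to uniform, making this a harder comparison.

H(A) = 2.8060 bits
H(B) = 2.7953 bits

The distribution closer to uniform has higher entropy.
Answer: A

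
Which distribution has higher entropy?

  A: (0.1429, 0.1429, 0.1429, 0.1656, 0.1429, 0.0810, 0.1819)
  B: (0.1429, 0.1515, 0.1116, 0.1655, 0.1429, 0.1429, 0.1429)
B

Both distributions are close to uniform, making this a harder comparison.

H(A) = 2.7749 bits
H(B) = 2.7992 bits

The distribution closer to uniform has higher entropy.
Answer: B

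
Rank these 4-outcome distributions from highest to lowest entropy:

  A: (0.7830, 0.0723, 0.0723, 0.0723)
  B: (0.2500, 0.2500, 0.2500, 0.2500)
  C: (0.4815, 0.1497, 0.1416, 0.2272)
B > C > A

Key insight: Entropy is maximized by uniform distributions and minimized by concentrated distributions.

- Uniform distributions have maximum entropy log₂(4) = 2.0000 bits
- The more "peaked" or concentrated a distribution, the lower its entropy

Entropies:
  H(A) = 1.0986 bits
  H(B) = 2.0000 bits
  H(C) = 1.8030 bits

Ranking: B > C > A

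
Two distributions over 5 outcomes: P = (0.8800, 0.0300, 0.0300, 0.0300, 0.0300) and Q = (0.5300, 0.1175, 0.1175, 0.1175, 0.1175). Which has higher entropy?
Q

P is highly concentrated on one outcome (88%), making it nearly deterministic. Q spreads its mass more evenly (max 53%). The more spread-out distribution has higher entropy: H(P) ≈ 0.769 bits, H(Q) ≈ 1.937 bits.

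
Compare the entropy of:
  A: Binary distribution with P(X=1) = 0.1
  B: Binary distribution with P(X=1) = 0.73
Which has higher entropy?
B

For binary distributions, entropy is maximized at p=0.5 and decreases as p moves toward 0 or 1.

H(A) = H(0.1) = 0.4690 bits
H(B) = H(0.73) = 0.8415 bits

Distribution B (p=0.73) is closer to uniform (p=0.5), so it has higher entropy.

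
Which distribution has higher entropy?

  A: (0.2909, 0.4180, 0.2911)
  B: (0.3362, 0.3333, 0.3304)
B

Both distributions are close to uniform, making this a harder comparison.

H(A) = 1.5625 bits
H(B) = 1.5849 bits

The distribution closer to uniform has higher entropy.
Answer: B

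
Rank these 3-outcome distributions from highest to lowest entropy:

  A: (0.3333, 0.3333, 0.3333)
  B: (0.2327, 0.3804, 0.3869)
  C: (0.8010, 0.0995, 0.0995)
A > B > C

Key insight: Entropy is maximized by uniform distributions and minimized by concentrated distributions.

- Uniform distributions have maximum entropy log₂(3) = 1.5850 bits
- The more "peaked" or concentrated a distribution, the lower its entropy

Entropies:
  H(A) = 1.5850 bits
  H(B) = 1.5499 bits
  H(C) = 0.9189 bits

Ranking: A > B > C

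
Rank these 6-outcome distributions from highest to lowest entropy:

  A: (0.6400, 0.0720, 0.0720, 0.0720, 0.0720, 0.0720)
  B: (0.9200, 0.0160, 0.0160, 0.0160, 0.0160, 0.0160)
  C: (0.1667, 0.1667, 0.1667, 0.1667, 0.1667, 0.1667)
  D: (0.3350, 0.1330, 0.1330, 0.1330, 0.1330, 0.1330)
C > D > A > B

Key insight: Entropy is maximized by uniform distributions and minimized by concentrated distributions.

Entropies:
  H(A) = 1.7786 bits
  H(B) = 0.5879 bits
  H(C) = 2.5850 bits
  H(D) = 2.4640 bits

Ranking: C > D > A > B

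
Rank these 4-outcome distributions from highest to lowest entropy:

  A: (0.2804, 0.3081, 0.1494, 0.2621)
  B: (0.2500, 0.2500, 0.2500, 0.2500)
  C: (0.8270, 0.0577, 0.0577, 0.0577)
B > A > C

Key insight: Entropy is maximized by uniform distributions and minimized by concentrated distributions.

- Uniform distributions have maximum entropy log₂(4) = 2.0000 bits
- The more "peaked" or concentrated a distribution, the lower its entropy

Entropies:
  H(A) = 1.9538 bits
  H(B) = 2.0000 bits
  H(C) = 0.9387 bits

Ranking: B > A > C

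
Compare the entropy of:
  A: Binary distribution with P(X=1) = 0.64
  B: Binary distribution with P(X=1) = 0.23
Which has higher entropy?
A

For binary distributions, entropy is maximized at p=0.5 and decreases as p moves toward 0 or 1.

H(A) = H(0.64) = 0.9427 bits
H(B) = H(0.23) = 0.7780 bits

Distribution A (p=0.64) is closer to uniform (p=0.5), so it has higher entropy.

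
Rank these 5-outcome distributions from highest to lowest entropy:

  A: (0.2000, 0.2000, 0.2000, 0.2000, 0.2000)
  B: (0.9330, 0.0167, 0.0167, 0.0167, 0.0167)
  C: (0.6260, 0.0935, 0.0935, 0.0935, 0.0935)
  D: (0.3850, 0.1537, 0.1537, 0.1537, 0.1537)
A > D > C > B

Key insight: Entropy is maximized by uniform distributions and minimized by concentrated distributions.

Entropies:
  H(A) = 2.3219 bits
  H(B) = 0.4886 bits
  H(C) = 1.7017 bits
  H(D) = 2.1915 bits

Ranking: A > D > C > B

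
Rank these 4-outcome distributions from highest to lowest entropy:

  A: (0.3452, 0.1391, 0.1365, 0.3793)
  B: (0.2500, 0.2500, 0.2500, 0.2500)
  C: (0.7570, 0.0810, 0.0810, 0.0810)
B > A > C

Key insight: Entropy is maximized by uniform distributions and minimized by concentrated distributions.

- Uniform distributions have maximum entropy log₂(4) = 2.0000 bits
- The more "peaked" or concentrated a distribution, the lower its entropy

Entropies:
  H(A) = 1.8481 bits
  H(B) = 2.0000 bits
  H(C) = 1.1851 bits

Ranking: B > A > C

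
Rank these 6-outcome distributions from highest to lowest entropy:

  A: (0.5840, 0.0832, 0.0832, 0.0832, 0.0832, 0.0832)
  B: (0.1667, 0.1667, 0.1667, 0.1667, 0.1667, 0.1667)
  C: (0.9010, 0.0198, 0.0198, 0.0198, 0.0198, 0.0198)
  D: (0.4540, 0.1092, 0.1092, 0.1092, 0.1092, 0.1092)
B > D > A > C

Key insight: Entropy is maximized by uniform distributions and minimized by concentrated distributions.

Entropies:
  H(A) = 1.9455 bits
  H(B) = 2.5850 bits
  H(C) = 0.6957 bits
  H(D) = 2.2617 bits

Ranking: B > D > A > C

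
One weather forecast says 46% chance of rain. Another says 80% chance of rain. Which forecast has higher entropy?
46% forecast

Treat each forecast as a Bernoulli distribution. Binary entropy is maximized at p=0.5 and falls off symmetrically toward 0 or 1. The 46% forecast is closer to 50%, so it is more uncertain. H(46%) ≈ 0.995 bits, H(80%) ≈ 0.722 bits.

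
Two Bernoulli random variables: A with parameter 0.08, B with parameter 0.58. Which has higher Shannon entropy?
B

For binary distributions, entropy is maximized at p=0.5 and decreases as p moves toward 0 or 1.

H(A) = H(0.08) = 0.4022 bits
H(B) = H(0.58) = 0.9815 bits

Distribution B (p=0.58) is closer to uniform (p=0.5), so it has higher entropy.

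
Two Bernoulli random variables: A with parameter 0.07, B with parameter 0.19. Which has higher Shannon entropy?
B

For binary distributions, entropy is maximized at p=0.5 and decreases as p moves toward 0 or 1.

H(A) = H(0.07) = 0.3659 bits
H(B) = H(0.19) = 0.7015 bits

Distribution B (p=0.19) is closer to uniform (p=0.5), so it has higher entropy.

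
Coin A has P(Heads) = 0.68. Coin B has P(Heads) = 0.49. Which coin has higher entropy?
B

For binary distributions, entropy is maximized at p=0.5 and decreases as p moves toward 0 or 1.

H(A) = H(0.68) = 0.9044 bits
H(B) = H(0.49) = 0.9997 bits

Distribution B (p=0.49) is closer to uniform (p=0.5), so it has higher entropy.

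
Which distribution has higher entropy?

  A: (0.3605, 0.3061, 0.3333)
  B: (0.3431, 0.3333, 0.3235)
B

Both distributions are close to uniform, making this a harder comparison.

H(A) = 1.5818 bits
H(B) = 1.5845 bits

The distribution closer to uniform has higher entropy.
Answer: B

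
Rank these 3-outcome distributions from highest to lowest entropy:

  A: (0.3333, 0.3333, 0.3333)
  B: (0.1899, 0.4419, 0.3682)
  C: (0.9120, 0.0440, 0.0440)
A > B > C

Key insight: Entropy is maximized by uniform distributions and minimized by concentrated distributions.

- Uniform distributions have maximum entropy log₂(3) = 1.5850 bits
- The more "peaked" or concentrated a distribution, the lower its entropy

Entropies:
  H(A) = 1.5850 bits
  H(B) = 1.5065 bits
  H(C) = 0.5178 bits

Ranking: A > B > C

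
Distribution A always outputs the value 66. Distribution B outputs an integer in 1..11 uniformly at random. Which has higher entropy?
B

A is deterministic, so H(A) = 0. B is uniform over 11 outcomes, so H(B) = log₂(11) = 3.459 bits. Any distribution with genuine randomness has higher entropy than a deterministic one.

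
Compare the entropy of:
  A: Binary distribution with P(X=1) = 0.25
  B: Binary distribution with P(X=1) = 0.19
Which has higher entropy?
A

For binary distributions, entropy is maximized at p=0.5 and decreases as p moves toward 0 or 1.

H(A) = H(0.25) = 0.8113 bits
H(B) = H(0.19) = 0.7015 bits

Distribution A (p=0.25) is closer to uniform (p=0.5), so it has higher entropy.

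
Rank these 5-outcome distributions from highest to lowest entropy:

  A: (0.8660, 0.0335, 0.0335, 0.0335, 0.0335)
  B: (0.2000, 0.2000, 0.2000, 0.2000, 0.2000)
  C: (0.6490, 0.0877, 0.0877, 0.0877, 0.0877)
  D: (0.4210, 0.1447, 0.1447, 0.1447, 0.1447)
B > D > C > A

Key insight: Entropy is maximized by uniform distributions and minimized by concentrated distributions.

Entropies:
  H(A) = 0.8363 bits
  H(B) = 2.3219 bits
  H(C) = 1.6370 bits
  H(D) = 2.1399 bits

Ranking: B > D > C > A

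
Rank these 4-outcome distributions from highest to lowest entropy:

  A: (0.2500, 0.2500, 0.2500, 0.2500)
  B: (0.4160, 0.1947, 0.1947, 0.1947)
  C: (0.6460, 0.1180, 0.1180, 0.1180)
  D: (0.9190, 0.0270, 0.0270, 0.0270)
A > B > C > D

Key insight: Entropy is maximized by uniform distributions and minimized by concentrated distributions.

Entropies:
  H(A) = 2.0000 bits
  H(B) = 1.9052 bits
  H(C) = 1.4987 bits
  H(D) = 0.5341 bits

Ranking: A > B > C > D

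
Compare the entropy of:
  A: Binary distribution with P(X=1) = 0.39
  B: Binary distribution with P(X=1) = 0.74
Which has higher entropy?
A

For binary distributions, entropy is maximized at p=0.5 and decreases as p moves toward 0 or 1.

H(A) = H(0.39) = 0.9648 bits
H(B) = H(0.74) = 0.8267 bits

Distribution A (p=0.39) is closer to uniform (p=0.5), so it has higher entropy.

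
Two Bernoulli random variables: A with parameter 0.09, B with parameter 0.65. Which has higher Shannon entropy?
B

For binary distributions, entropy is maximized at p=0.5 and decreases as p moves toward 0 or 1.

H(A) = H(0.09) = 0.4365 bits
H(B) = H(0.65) = 0.9341 bits

Distribution B (p=0.65) is closer to uniform (p=0.5), so it has higher entropy.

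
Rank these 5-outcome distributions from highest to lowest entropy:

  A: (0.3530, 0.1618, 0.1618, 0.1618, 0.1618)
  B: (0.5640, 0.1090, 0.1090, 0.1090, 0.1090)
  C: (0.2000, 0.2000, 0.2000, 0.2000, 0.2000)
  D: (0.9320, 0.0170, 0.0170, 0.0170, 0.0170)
C > A > B > D

Key insight: Entropy is maximized by uniform distributions and minimized by concentrated distributions.

Entropies:
  H(A) = 2.2307 bits
  H(B) = 1.8601 bits
  H(C) = 2.3219 bits
  H(D) = 0.4944 bits

Ranking: C > A > B > D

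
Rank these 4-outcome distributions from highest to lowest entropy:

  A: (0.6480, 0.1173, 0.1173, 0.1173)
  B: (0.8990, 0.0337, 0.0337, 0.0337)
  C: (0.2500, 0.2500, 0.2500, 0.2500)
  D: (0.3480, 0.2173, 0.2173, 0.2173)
C > D > A > B

Key insight: Entropy is maximized by uniform distributions and minimized by concentrated distributions.

Entropies:
  H(A) = 1.4937 bits
  H(B) = 0.6322 bits
  H(C) = 2.0000 bits
  H(D) = 1.9657 bits

Ranking: C > D > A > B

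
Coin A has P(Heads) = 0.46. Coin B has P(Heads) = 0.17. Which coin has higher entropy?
A

For binary distributions, entropy is maximized at p=0.5 and decreases as p moves toward 0 or 1.

H(A) = H(0.46) = 0.9954 bits
H(B) = H(0.17) = 0.6577 bits

Distribution A (p=0.46) is closer to uniform (p=0.5), so it has higher entropy.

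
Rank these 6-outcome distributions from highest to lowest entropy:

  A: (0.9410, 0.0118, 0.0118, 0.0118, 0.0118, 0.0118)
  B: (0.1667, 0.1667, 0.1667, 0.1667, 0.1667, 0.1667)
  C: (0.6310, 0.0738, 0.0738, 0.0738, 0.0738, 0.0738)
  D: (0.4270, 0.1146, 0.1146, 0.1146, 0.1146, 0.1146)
B > D > C > A

Key insight: Entropy is maximized by uniform distributions and minimized by concentrated distributions.

Entropies:
  H(A) = 0.4605 bits
  H(B) = 2.5850 bits
  H(C) = 1.8067 bits
  H(D) = 2.3150 bits

Ranking: B > D > C > A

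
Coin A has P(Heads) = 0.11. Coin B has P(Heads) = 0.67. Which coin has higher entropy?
B

For binary distributions, entropy is maximized at p=0.5 and decreases as p moves toward 0 or 1.

H(A) = H(0.11) = 0.4999 bits
H(B) = H(0.67) = 0.9149 bits

Distribution B (p=0.67) is closer to uniform (p=0.5), so it has higher entropy.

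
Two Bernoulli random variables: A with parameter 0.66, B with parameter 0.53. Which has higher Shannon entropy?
B

For binary distributions, entropy is maximized at p=0.5 and decreases as p moves toward 0 or 1.

H(A) = H(0.66) = 0.9248 bits
H(B) = H(0.53) = 0.9974 bits

Distribution B (p=0.53) is closer to uniform (p=0.5), so it has higher entropy.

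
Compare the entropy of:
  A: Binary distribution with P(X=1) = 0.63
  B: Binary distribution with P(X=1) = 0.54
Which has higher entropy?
B

For binary distributions, entropy is maximized at p=0.5 and decreases as p moves toward 0 or 1.

H(A) = H(0.63) = 0.9507 bits
H(B) = H(0.54) = 0.9954 bits

Distribution B (p=0.54) is closer to uniform (p=0.5), so it has higher entropy.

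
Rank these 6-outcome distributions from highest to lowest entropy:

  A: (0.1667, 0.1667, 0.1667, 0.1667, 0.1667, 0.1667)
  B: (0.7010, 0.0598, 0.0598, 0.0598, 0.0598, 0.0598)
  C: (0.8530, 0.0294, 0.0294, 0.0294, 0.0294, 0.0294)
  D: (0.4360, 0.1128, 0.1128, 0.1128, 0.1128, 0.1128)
A > D > B > C

Key insight: Entropy is maximized by uniform distributions and minimized by concentrated distributions.

Entropies:
  H(A) = 2.5850 bits
  H(B) = 1.5743 bits
  H(C) = 0.9436 bits
  H(D) = 2.2977 bits

Ranking: A > D > B > C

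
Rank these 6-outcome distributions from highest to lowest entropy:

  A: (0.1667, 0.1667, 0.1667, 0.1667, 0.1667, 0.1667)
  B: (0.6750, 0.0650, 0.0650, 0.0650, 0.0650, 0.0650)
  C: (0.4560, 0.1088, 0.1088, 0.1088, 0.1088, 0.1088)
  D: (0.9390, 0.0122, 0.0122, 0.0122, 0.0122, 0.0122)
A > C > B > D

Key insight: Entropy is maximized by uniform distributions and minimized by concentrated distributions.

Entropies:
  H(A) = 2.5850 bits
  H(B) = 1.6644 bits
  H(C) = 2.2575 bits
  H(D) = 0.4730 bits

Ranking: A > C > B > D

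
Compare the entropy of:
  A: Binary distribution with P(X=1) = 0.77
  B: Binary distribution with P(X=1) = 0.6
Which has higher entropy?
B

For binary distributions, entropy is maximized at p=0.5 and decreases as p moves toward 0 or 1.

H(A) = H(0.77) = 0.7780 bits
H(B) = H(0.6) = 0.9710 bits

Distribution B (p=0.6) is closer to uniform (p=0.5), so it has higher entropy.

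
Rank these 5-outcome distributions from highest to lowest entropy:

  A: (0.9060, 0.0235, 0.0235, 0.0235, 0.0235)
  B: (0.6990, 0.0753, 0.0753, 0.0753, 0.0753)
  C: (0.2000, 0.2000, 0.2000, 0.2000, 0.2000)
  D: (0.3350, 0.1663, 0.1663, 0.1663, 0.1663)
C > D > B > A

Key insight: Entropy is maximized by uniform distributions and minimized by concentrated distributions.

Entropies:
  H(A) = 0.6377 bits
  H(B) = 1.4845 bits
  H(C) = 2.3219 bits
  H(D) = 2.2500 bits

Ranking: C > D > B > A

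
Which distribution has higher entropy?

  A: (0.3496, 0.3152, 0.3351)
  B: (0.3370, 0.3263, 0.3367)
B

Both distributions are close to uniform, making this a harder comparison.

H(A) = 1.5837 bits
H(B) = 1.5848 bits

The distribution closer to uniform has higher entropy.
Answer: B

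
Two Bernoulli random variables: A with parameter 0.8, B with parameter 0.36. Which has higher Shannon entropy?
B

For binary distributions, entropy is maximized at p=0.5 and decreases as p moves toward 0 or 1.

H(A) = H(0.8) = 0.7219 bits
H(B) = H(0.36) = 0.9427 bits

Distribution B (p=0.36) is closer to uniform (p=0.5), so it has higher entropy.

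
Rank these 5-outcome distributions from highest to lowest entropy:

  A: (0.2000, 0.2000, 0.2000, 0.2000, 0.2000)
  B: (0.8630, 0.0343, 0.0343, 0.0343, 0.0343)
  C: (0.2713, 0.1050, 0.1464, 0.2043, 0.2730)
A > C > B

Key insight: Entropy is maximized by uniform distributions and minimized by concentrated distributions.

- Uniform distributions have maximum entropy log₂(5) = 2.3219 bits
- The more "peaked" or concentrated a distribution, the lower its entropy

Entropies:
  H(A) = 2.3219 bits
  H(B) = 0.8503 bits
  H(C) = 2.2373 bits

Ranking: A > C > B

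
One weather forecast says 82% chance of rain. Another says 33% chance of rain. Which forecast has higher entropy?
33% forecast

Treat each forecast as a Bernoulli distribution. Binary entropy is maximized at p=0.5 and falls off symmetrically toward 0 or 1. The 33% forecast is closer to 50%, so it is more uncertain. H(82%) ≈ 0.680 bits, H(33%) ≈ 0.915 bits.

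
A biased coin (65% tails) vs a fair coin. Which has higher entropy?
Fair coin

The fair coin is uniform (p=0.5), maximizing binary entropy at 1 bit. The biased coin has H(0.65) ≈ 0.934 bits — its outcome is more predictable, so its entropy is lower.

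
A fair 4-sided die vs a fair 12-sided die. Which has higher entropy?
12-sided die

Both are uniform distributions; for uniform over n outcomes, H = log₂(n). H(4-sided) = log₂(4) = 2.000 bits and H(12-sided) = log₂(12) = 3.585 bits. More outcomes in a uniform distribution means higher entropy.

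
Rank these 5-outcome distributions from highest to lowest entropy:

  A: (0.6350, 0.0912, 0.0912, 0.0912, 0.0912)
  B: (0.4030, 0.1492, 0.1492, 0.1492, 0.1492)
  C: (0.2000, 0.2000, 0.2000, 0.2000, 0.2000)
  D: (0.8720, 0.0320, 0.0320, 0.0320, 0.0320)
C > B > A > D

Key insight: Entropy is maximized by uniform distributions and minimized by concentrated distributions.

Entropies:
  H(A) = 1.6768 bits
  H(B) = 2.1667 bits
  H(C) = 2.3219 bits
  H(D) = 0.8079 bits

Ranking: C > B > A > D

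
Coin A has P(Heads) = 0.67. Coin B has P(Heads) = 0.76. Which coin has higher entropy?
A

For binary distributions, entropy is maximized at p=0.5 and decreases as p moves toward 0 or 1.

H(A) = H(0.67) = 0.9149 bits
H(B) = H(0.76) = 0.7950 bits

Distribution A (p=0.67) is closer to uniform (p=0.5), so it has higher entropy.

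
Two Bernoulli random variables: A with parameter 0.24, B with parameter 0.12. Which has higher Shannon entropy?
A

For binary distributions, entropy is maximized at p=0.5 and decreases as p moves toward 0 or 1.

H(A) = H(0.24) = 0.7950 bits
H(B) = H(0.12) = 0.5294 bits

Distribution A (p=0.24) is closer to uniform (p=0.5), so it has higher entropy.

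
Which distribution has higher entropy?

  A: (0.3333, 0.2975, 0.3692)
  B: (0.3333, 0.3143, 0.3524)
B

Both distributions are close to uniform, making this a harder comparison.

H(A) = 1.5794 bits
H(B) = 1.5834 bits

The distribution closer to uniform has higher entropy.
Answer: B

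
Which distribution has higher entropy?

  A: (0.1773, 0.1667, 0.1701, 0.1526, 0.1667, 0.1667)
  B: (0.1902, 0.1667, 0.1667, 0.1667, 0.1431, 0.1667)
A

Both distributions are close to uniform, making this a harder comparison.

H(A) = 2.5836 bits
H(B) = 2.5802 bits

The distribution closer to uniform has higher entropy.
Answer: A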